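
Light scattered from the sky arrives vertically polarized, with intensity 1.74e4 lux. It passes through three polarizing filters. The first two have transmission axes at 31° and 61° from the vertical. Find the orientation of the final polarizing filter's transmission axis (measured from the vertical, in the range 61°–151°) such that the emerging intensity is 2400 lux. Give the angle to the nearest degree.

θ ≈ 121°

By Malus's law, I₁ = I₀ cos²(31° − 0°) = I₀ cos²(31°) = 0.7347 I₀.
I₂ = I₁ cos²(61° − 31°) = 0.7347 I₀ · cos²(30°) = 0.5511 I₀.
Target fraction: 2400 / 1.74e4 lux = 0.1379 of I₀.
Need I₃/I₀ = 0.1379, so cos²(θ − 61°) = 0.1379 / 0.5511 = 0.2503.
θ − 61° = arccos(√0.2503) = 60.0°, giving θ ≈ 61 + 60.0 = 121.0°.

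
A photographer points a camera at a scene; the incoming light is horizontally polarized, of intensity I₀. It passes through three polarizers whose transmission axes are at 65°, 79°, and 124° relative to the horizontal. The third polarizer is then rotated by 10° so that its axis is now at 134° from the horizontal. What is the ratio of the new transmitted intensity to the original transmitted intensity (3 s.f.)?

Before rotation:
By Malus's law, I₁ = I₀ cos²(65° − 0°) = I₀ cos²(65°) = 0.1786 I₀.
I₂ = I₁ cos²(79° − 65°) = 0.1786 I₀ · cos²(14°) = 0.1682 I₀.
I₃ = I₂ cos²(124° − 79°) = 0.1682 I₀ · cos²(45°) = 0.08408 I₀.
After rotation:
I₁ = I₀ cos²(65° − 0°) = I₀ cos²(65°) = 0.1786 I₀.
I₂ = I₁ cos²(79° − 65°) = 0.1786 I₀ · cos²(14°) = 0.1682 I₀.
I₃ = I₂ cos²(134° − 79°) = 0.1682 I₀ · cos²(55°) = 0.05532 I₀.
Ratio = 0.05532 / 0.08408 = 0.658.

I_new/I_old ≈ 0.658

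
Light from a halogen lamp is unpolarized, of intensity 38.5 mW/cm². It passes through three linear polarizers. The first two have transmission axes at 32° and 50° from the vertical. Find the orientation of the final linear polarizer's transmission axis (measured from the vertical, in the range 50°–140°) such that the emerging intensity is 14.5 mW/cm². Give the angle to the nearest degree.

θ ≈ 74°

Unpolarized light through the first polarizer → I₁ = ½ I₀, now polarized at 32°.
I₂ = I₁ cos²(50° − 32°) = 0.5 I₀ · cos²(18°) = 0.4523 I₀.
Target fraction: 14.5 / 38.5 mW/cm² = 0.3766 of I₀.
Need I₃/I₀ = 0.3766, so cos²(θ − 50°) = 0.3766 / 0.4523 = 0.8328.
θ − 50° = arccos(√0.8328) = 24.1°, giving θ ≈ 50 + 24.1 = 74.1°.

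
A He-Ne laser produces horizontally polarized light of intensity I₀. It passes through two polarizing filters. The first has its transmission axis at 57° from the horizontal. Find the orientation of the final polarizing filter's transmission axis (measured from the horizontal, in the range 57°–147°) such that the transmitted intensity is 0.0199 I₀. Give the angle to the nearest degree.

By Malus's law, I₁ = I₀ cos²(57° − 0°) = I₀ cos²(57°) = 0.2966 I₀.
Need I₂/I₀ = 0.0199, so cos²(θ − 57°) = 0.0199 / 0.2966 = 0.06709.
θ − 57° = arccos(√0.06709) = 75.0°, giving θ ≈ 57 + 75.0 = 132.0°.

θ ≈ 132°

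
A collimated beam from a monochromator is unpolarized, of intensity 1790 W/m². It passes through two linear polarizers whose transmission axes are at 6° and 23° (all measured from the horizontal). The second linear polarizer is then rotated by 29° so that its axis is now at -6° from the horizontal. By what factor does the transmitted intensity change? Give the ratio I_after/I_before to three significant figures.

Before rotation:
Unpolarized light through the first polarizer → I₁ = ½ I₀, now polarized at 6°.
I₂ = I₁ cos²(23° − 6°) = 0.5 I₀ · cos²(17°) = 0.4573 I₀.
After rotation:
Unpolarized light through the first polarizer → I₁ = ½ I₀, now polarized at 6°.
I₂ = I₁ cos²(-6° − 6°) = 0.5 I₀ · cos²(12°) = 0.4784 I₀.
Ratio = 0.4784 / 0.4573 = 1.046.

I_new/I_old ≈ 1.05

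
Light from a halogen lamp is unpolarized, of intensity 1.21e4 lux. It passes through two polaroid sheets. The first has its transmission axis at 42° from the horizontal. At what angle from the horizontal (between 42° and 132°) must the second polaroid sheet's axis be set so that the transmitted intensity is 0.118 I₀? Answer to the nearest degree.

Unpolarized light through the first polarizer → I₁ = ½ I₀, now polarized at 42°.
Need I₂/I₀ = 0.118, so cos²(θ − 42°) = 0.118 / 0.5 = 0.236.
θ − 42° = arccos(√0.236) = 60.9°, giving θ ≈ 42 + 60.9 = 102.9°.

θ ≈ 103°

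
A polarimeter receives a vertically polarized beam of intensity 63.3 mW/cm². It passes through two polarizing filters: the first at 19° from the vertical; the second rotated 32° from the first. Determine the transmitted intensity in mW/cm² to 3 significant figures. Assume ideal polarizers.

I₁ = 63.3 mW/cm² · cos²(19°) = 56.59 mW/cm².
I₂ = I₁ · cos²(32°) = 56.59 · 0.7192 = 40.7 mW/cm².

I ≈ 40.7 mW/cm²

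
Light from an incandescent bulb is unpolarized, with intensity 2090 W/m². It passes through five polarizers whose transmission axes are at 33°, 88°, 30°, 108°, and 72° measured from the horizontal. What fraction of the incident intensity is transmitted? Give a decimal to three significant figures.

Unpolarized light through the first polarizer → I₁ = 2090 W/m²/2 = 1045 W/m², polarized at 33°.
I₂ = I₁ · cos²(55°) = 1045 · 0.329 = 343.8 W/m².
I₃ = I₂ · cos²(58°) = 343.8 · 0.2808 = 96.54 W/m².
I₄ = I₃ · cos²(78°) = 96.54 · 0.04323 = 4.173 W/m².
I₅ = I₄ · cos²(36°) = 4.173 · 0.6545 = 2.731 W/m².
Transmitted fraction = 0.001307.

I/I₀ ≈ 0.00131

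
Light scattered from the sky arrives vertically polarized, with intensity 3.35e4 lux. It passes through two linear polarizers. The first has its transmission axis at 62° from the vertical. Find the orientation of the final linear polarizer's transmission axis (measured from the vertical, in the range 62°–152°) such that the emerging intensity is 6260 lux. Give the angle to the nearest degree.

I₁ = I₀ cos²(62° − 0°) = I₀ cos²(62°) = 0.2204 I₀.
Target fraction: 6260 / 3.35e4 lux = 0.1869 of I₀.
Need I₂/I₀ = 0.1869, so cos²(θ − 62°) = 0.1869 / 0.2204 = 0.8478.
θ − 62° = arccos(√0.8478) = 23.0°, giving θ ≈ 62 + 23.0 = 85.0°.

θ ≈ 85°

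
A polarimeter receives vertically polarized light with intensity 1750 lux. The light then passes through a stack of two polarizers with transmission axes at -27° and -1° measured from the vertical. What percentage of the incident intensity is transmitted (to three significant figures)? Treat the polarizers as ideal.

≈ 64.1%

I₁ = 1750 lux · cos²(27°) = 1389 lux.
I₂ = I₁ · cos²(26°) = 1389 · 0.8078 = 1122 lux.
That is 64.13% of the incident intensity.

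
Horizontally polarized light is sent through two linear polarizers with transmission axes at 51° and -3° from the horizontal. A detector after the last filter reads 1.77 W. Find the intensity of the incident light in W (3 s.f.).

By Malus's law, I₁ = I₀ cos²(51° − 0°) = I₀ cos²(51°) = 0.396 I₀.
I₂ = I₁ cos²(-3° − 51°) = 0.396 I₀ · cos²(54°) = 0.1368 I₀.
So 1.77 W = 0.1368 I₀, giving I₀ = 1.77/0.1368 = 12.94 W.

I₀ ≈ 12.9 W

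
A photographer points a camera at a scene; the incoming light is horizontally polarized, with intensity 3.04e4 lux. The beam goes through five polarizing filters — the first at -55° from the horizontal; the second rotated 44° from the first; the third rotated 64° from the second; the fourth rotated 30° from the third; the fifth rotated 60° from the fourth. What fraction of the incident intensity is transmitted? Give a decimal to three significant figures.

I/I₀ ≈ 0.00613

I₁ = 3.04e4 lux · cos²(55°) = 1e+04 lux.
I₂ = I₁ · cos²(44°) = 1e+04 · 0.5174 = 5175 lux.
I₃ = I₂ · cos²(64°) = 5175 · 0.1922 = 994.5 lux.
I₄ = I₃ · cos²(30°) = 994.5 · 0.75 = 745.9 lux.
I₅ = I₄ · cos²(60°) = 745.9 · 0.25 = 186.5 lux.
Transmitted fraction = 0.006134.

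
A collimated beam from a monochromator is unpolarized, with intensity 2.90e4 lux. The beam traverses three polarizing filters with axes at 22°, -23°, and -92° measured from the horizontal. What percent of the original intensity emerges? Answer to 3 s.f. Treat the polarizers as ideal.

Unpolarized light through the first polarizer → I₁ = 2.90e4 lux/2 = 1.45e+04 lux, polarized at 22°.
I₂ = I₁ · cos²(45°) = 1.45e+04 · 0.5 = 7250 lux.
I₃ = I₂ · cos²(69°) = 7250 · 0.1284 = 931.1 lux.
That is 3.211% of the incident intensity.

≈ 3.21%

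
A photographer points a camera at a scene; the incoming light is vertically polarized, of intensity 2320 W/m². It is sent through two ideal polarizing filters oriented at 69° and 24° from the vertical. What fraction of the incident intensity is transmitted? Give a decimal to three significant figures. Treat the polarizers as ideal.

I/I₀ ≈ 0.0642

By Malus's law, I₁ = 2320 W/m² · cos²(69°) = 298 W/m².
I₂ = I₁ · cos²(45°) = 298 · 0.5 = 149 W/m².
Transmitted fraction = 0.06421.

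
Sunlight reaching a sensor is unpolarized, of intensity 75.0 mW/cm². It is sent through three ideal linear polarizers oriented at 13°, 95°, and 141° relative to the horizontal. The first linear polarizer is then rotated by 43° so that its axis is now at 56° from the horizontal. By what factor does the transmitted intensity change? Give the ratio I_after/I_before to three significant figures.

I_new/I_old ≈ 31.2

Before rotation:
Unpolarized light through the first polarizer → I₁ = ½ I₀, now polarized at 13°.
I₂ = I₁ cos²(95° − 13°) = 0.5 I₀ · cos²(82°) = 0.009685 I₀.
I₃ = I₂ cos²(141° − 95°) = 0.009685 I₀ · cos²(46°) = 0.004673 I₀.
After rotation:
Unpolarized light through the first polarizer → I₁ = ½ I₀, now polarized at 56°.
I₂ = I₁ cos²(95° − 56°) = 0.5 I₀ · cos²(39°) = 0.302 I₀.
I₃ = I₂ cos²(141° − 95°) = 0.302 I₀ · cos²(46°) = 0.1457 I₀.
Ratio = 0.1457 / 0.004673 = 31.18.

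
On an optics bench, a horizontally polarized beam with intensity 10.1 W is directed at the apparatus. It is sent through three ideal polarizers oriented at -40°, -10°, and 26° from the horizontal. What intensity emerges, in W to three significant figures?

I ≈ 2.91 W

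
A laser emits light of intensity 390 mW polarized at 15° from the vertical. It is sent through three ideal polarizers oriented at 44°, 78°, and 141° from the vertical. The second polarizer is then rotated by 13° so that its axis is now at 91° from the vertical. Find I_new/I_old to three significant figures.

Before rotation:
I₁ = I₀ cos²(44° − 15°) = I₀ cos²(29°) = 0.765 I₀.
I₂ = I₁ cos²(78° − 44°) = 0.765 I₀ · cos²(34°) = 0.5258 I₀.
I₃ = I₂ cos²(141° − 78°) = 0.5258 I₀ · cos²(63°) = 0.1084 I₀.
After rotation:
I₁ = I₀ cos²(44° − 15°) = I₀ cos²(29°) = 0.765 I₀.
I₂ = I₁ cos²(91° − 44°) = 0.765 I₀ · cos²(47°) = 0.3558 I₀.
I₃ = I₂ cos²(141° − 91°) = 0.3558 I₀ · cos²(50°) = 0.147 I₀.
Ratio = 0.147 / 0.1084 = 1.357.

I_new/I_old ≈ 1.36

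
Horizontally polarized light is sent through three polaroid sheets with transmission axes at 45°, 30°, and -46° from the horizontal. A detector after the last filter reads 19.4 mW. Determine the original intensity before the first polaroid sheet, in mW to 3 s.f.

I₀ ≈ 711 mW

I₁ = I₀ cos²(45° − 0°) = I₀ cos²(45°) = 0.5 I₀.
I₂ = I₁ cos²(30° − 45°) = 0.5 I₀ · cos²(15°) = 0.4665 I₀.
I₃ = I₂ cos²(-46° − 30°) = 0.4665 I₀ · cos²(76°) = 0.0273 I₀.
So 19.4 mW = 0.0273 I₀, giving I₀ = 19.4/0.0273 = 710.5 mW.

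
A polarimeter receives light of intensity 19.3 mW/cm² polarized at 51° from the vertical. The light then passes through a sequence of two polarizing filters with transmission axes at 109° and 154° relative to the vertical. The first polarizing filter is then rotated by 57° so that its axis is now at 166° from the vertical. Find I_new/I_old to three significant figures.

I_new/I_old ≈ 1.22

Before rotation:
I₁ = I₀ cos²(109° − 51°) = I₀ cos²(58°) = 0.2808 I₀.
I₂ = I₁ cos²(154° − 109°) = 0.2808 I₀ · cos²(45°) = 0.1404 I₀.
After rotation:
I₁ = I₀ cos²(166° − 51°) = I₀ cos²(65°) = 0.1786 I₀.
I₂ = I₁ cos²(154° − 166°) = 0.1786 I₀ · cos²(12°) = 0.1709 I₀.
Ratio = 0.1709 / 0.1404 = 1.217.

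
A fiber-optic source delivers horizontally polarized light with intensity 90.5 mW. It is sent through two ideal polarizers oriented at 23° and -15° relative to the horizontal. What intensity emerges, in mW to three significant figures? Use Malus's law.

I ≈ 47.6 mW

By Malus's law, I₁ = 90.5 mW · cos²(23°) = 76.68 mW.
I₂ = I₁ · cos²(38°) = 76.68 · 0.621 = 47.62 mW.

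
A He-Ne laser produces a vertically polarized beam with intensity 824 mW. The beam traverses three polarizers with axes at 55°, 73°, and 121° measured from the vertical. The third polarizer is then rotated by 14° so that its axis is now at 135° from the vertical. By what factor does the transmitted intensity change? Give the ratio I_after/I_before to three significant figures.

I_new/I_old ≈ 0.492

Before rotation:
By Malus's law, I₁ = I₀ cos²(55° − 0°) = I₀ cos²(55°) = 0.329 I₀.
I₂ = I₁ cos²(73° − 55°) = 0.329 I₀ · cos²(18°) = 0.2976 I₀.
I₃ = I₂ cos²(121° − 73°) = 0.2976 I₀ · cos²(48°) = 0.1332 I₀.
After rotation:
I₁ = I₀ cos²(55° − 0°) = I₀ cos²(55°) = 0.329 I₀.
I₂ = I₁ cos²(73° − 55°) = 0.329 I₀ · cos²(18°) = 0.2976 I₀.
I₃ = I₂ cos²(135° − 73°) = 0.2976 I₀ · cos²(62°) = 0.06559 I₀.
Ratio = 0.06559 / 0.1332 = 0.4923.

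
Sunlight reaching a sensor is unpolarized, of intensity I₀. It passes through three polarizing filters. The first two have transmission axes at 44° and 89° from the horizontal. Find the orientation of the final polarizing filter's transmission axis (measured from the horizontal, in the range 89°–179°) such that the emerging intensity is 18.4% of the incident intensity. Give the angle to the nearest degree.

θ ≈ 120°

Unpolarized light through the first polarizer → I₁ = ½ I₀, now polarized at 44°.
I₂ = I₁ cos²(89° − 44°) = 0.5 I₀ · cos²(45°) = 0.25 I₀.
Need I₃/I₀ = 0.184, so cos²(θ − 89°) = 0.184 / 0.25 = 0.736.
θ − 89° = arccos(√0.736) = 30.9°, giving θ ≈ 89 + 30.9 = 119.9°.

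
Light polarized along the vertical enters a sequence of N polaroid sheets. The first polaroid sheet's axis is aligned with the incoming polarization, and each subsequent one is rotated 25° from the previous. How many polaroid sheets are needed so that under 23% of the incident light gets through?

First polarizer is aligned with the polarization: full transmission.
Each further stage multiplies by cos²(25°) = 0.8214.
After N polarizers: T = 0.8214^(N−1). Require T < 0.23 ⇒ N−1 > ln(0.23)/ln(0.8214) = 7.47, so N−1 ≥ 8 and N = 9.
Check: N=9 gives T = 0.2072 < 0.23; N=8 gives T = 0.2523.

N = 9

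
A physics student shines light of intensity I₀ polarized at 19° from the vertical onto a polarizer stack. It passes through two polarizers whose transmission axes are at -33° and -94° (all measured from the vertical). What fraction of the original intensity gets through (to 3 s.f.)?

I₁ = I₀ cos²(-33° − 19°) = I₀ cos²(52°) = 0.379 I₀.
I₂ = I₁ cos²(-94° + 33°) = 0.379 I₀ · cos²(61°) = 0.08909 I₀.
Transmitted fraction = 0.08909.

≈ 0.0891 I₀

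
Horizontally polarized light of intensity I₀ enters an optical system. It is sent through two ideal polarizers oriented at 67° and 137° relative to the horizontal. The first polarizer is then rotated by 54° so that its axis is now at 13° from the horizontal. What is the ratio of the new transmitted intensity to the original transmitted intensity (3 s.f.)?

I_new/I_old ≈ 16.6

Before rotation:
I₁ = I₀ cos²(67° − 0°) = I₀ cos²(67°) = 0.1527 I₀.
I₂ = I₁ cos²(137° − 67°) = 0.1527 I₀ · cos²(70°) = 0.01786 I₀.
After rotation:
I₁ = I₀ cos²(13° − 0°) = I₀ cos²(13°) = 0.9494 I₀.
Angle between axes 1 and 2: 56°. I₂ = 0.9494 I₀ · cos²(56°) = 0.2969 I₀.
Ratio = 0.2969 / 0.01786 = 16.62.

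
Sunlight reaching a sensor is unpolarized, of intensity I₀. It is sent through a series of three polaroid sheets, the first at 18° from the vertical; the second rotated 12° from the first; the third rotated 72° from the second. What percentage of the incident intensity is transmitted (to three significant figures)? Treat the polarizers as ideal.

≈ 4.57%

Unpolarized light through the first polarizer → I₁ = ½ I₀, now polarized at 18°.
I₂ = I₁ cos²(12°) = 0.5 · 0.9568 I₀ = 0.4784 I₀.
I₃ = I₂ cos²(72°) = 0.4784 · 0.09549 I₀ = 0.04568 I₀.
That is 4.568% of the incident intensity.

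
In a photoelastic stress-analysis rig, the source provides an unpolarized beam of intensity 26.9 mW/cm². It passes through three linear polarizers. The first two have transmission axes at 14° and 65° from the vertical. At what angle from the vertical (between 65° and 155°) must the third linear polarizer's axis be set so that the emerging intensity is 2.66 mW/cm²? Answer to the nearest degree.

θ ≈ 110°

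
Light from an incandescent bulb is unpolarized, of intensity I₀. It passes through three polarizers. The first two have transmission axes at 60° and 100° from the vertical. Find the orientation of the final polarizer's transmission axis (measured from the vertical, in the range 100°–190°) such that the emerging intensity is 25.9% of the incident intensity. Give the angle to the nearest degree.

θ ≈ 120°

Unpolarized light through the first polarizer → I₁ = ½ I₀, now polarized at 60°.
I₂ = I₁ cos²(100° − 60°) = 0.5 I₀ · cos²(40°) = 0.2934 I₀.
Need I₃/I₀ = 0.259, so cos²(θ − 100°) = 0.259 / 0.2934 = 0.8827.
θ − 100° = arccos(√0.8827) = 20.0°, giving θ ≈ 100 + 20.0 = 120.0°.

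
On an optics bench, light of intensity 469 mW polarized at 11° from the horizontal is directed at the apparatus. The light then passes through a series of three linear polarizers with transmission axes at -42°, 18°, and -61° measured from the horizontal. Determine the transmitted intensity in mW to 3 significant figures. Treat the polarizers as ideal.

By Malus's law, I₁ = 469 mW · cos²(53°) = 169.9 mW.
I₂ = I₁ · cos²(60°) = 169.9 · 0.25 = 42.47 mW.
I₃ = I₂ · cos²(79°) = 42.47 · 0.03641 = 1.546 mW.

I ≈ 1.55 mW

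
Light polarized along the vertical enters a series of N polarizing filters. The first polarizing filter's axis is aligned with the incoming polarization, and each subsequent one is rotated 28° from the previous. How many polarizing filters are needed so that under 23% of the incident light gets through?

N = 7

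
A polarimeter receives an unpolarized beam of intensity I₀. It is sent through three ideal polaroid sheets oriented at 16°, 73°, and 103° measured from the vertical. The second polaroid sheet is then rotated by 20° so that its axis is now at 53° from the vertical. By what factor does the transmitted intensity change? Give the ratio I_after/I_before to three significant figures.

I_new/I_old ≈ 1.18

Before rotation:
Unpolarized light through the first polarizer → I₁ = ½ I₀, now polarized at 16°.
I₂ = I₁ cos²(73° − 16°) = 0.5 I₀ · cos²(57°) = 0.1483 I₀.
I₃ = I₂ cos²(103° − 73°) = 0.1483 I₀ · cos²(30°) = 0.1112 I₀.
After rotation:
Unpolarized light through the first polarizer → I₁ = ½ I₀, now polarized at 16°.
I₂ = I₁ cos²(53° − 16°) = 0.5 I₀ · cos²(37°) = 0.3189 I₀.
I₃ = I₂ cos²(103° − 53°) = 0.3189 I₀ · cos²(50°) = 0.1318 I₀.
Ratio = 0.1318 / 0.1112 = 1.185.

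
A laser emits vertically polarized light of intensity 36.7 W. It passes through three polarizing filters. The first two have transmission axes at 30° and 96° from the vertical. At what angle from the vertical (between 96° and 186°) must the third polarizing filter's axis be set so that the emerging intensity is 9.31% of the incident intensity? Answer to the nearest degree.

θ ≈ 126°

By Malus's law, I₁ = I₀ cos²(30° − 0°) = I₀ cos²(30°) = 0.75 I₀.
I₂ = I₁ cos²(96° − 30°) = 0.75 I₀ · cos²(66°) = 0.1241 I₀.
Need I₃/I₀ = 0.0931, so cos²(θ − 96°) = 0.0931 / 0.1241 = 0.7503.
θ − 96° = arccos(√0.7503) = 30.0°, giving θ ≈ 96 + 30.0 = 126.0°.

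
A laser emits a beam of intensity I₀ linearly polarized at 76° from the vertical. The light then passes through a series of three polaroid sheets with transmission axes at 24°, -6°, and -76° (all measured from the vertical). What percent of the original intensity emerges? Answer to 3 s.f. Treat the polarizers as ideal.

≈ 3.33%

I₁ = I₀ cos²(24° − 76°) = I₀ cos²(52°) = 0.379 I₀.
I₂ = I₁ cos²(-6° − 24°) = 0.379 I₀ · cos²(30°) = 0.2843 I₀.
I₃ = I₂ cos²(-76° + 6°) = 0.2843 I₀ · cos²(70°) = 0.03325 I₀.
That is 3.325% of the incident intensity.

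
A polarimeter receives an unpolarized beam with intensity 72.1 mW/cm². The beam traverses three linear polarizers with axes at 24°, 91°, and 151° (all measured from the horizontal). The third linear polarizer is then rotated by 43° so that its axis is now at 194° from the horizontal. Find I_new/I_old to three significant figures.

I_new/I_old ≈ 0.202

Before rotation:
Unpolarized light through the first polarizer → I₁ = ½ I₀, now polarized at 24°.
I₂ = I₁ cos²(91° − 24°) = 0.5 I₀ · cos²(67°) = 0.07634 I₀.
I₃ = I₂ cos²(151° − 91°) = 0.07634 I₀ · cos²(60°) = 0.01908 I₀.
After rotation:
Unpolarized light through the first polarizer → I₁ = ½ I₀, now polarized at 24°.
I₂ = I₁ cos²(91° − 24°) = 0.5 I₀ · cos²(67°) = 0.07634 I₀.
Angle between axes 2 and 3: 77°. I₃ = 0.07634 I₀ · cos²(77°) = 0.003863 I₀.
Ratio = 0.003863 / 0.01908 = 0.2024.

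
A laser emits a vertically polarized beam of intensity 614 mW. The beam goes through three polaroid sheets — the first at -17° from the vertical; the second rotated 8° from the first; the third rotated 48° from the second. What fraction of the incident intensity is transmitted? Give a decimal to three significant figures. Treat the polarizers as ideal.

By Malus's law, I₁ = 614 mW · cos²(17°) = 561.5 mW.
I₂ = I₁ · cos²(8°) = 561.5 · 0.9806 = 550.6 mW.
I₃ = I₂ · cos²(48°) = 550.6 · 0.4477 = 246.5 mW.
Transmitted fraction = 0.4015.

I/I₀ ≈ 0.402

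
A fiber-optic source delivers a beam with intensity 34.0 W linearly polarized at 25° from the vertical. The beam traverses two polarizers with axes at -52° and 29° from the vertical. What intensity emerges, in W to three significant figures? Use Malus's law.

By Malus's law, I₁ = 34.0 W · cos²(77°) = 1.721 W.
I₂ = I₁ · cos²(81°) = 1.721 · 0.02447 = 0.0421 W.

I ≈ 0.0421 W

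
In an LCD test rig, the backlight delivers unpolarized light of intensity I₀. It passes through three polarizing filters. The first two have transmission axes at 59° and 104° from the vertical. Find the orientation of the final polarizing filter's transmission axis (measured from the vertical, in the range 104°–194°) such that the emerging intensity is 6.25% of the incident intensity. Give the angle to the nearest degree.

Unpolarized light through the first polarizer → I₁ = ½ I₀, now polarized at 59°.
I₂ = I₁ cos²(104° − 59°) = 0.5 I₀ · cos²(45°) = 0.25 I₀.
Need I₃/I₀ = 0.0625, so cos²(θ − 104°) = 0.0625 / 0.25 = 0.25.
θ − 104° = arccos(√0.25) = 60.0°, giving θ ≈ 104 + 60.0 = 164.0°.

θ ≈ 164°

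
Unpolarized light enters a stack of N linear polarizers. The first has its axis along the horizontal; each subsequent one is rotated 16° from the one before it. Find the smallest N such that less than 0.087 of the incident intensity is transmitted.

First polarizer halves the unpolarized light: factor 1/2.
Each further stage multiplies by cos²(16°) = 0.924.
After N polarizers: T = 0.5·0.924^(N−1). Require T < 0.087 ⇒ N−1 > ln(0.087/0.5)/ln(0.924) = 22.13, so N−1 ≥ 23 and N = 24.
Check: N=24 gives T = 0.08122 < 0.087; N=23 gives T = 0.0879.

N = 24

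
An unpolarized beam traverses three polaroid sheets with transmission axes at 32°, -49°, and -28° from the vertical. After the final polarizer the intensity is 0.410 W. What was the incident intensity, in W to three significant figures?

I₀ ≈ 38.4 W

Unpolarized light through the first polarizer → I₁ = ½ I₀, now polarized at 32°.
I₂ = I₁ cos²(-49° − 32°) = 0.5 I₀ · cos²(81°) = 0.01224 I₀.
I₃ = I₂ cos²(-28° + 49°) = 0.01224 I₀ · cos²(21°) = 0.01066 I₀.
So 0.410 W = 0.01066 I₀, giving I₀ = 0.410/0.01066 = 38.45 W.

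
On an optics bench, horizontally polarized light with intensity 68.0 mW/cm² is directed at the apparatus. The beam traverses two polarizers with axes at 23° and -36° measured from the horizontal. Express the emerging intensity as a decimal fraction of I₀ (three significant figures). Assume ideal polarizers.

I/I₀ ≈ 0.225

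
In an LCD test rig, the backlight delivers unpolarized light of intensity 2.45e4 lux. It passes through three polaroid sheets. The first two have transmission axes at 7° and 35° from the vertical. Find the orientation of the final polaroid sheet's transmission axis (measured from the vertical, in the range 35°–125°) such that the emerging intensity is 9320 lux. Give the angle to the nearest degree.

Unpolarized light through the first polarizer → I₁ = ½ I₀, now polarized at 7°.
I₂ = I₁ cos²(35° − 7°) = 0.5 I₀ · cos²(28°) = 0.3898 I₀.
Target fraction: 9320 / 2.45e4 lux = 0.3804 of I₀.
Need I₃/I₀ = 0.3804, so cos²(θ − 35°) = 0.3804 / 0.3898 = 0.9759.
θ − 35° = arccos(√0.9759) = 8.9°, giving θ ≈ 35 + 8.9 = 43.9°.

θ ≈ 44°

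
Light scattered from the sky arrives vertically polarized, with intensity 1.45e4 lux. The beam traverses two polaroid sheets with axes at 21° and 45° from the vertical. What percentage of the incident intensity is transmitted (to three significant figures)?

≈ 72.7%

I₁ = 1.45e4 lux · cos²(21°) = 1.264e+04 lux.
I₂ = I₁ · cos²(24°) = 1.264e+04 · 0.8346 = 1.055e+04 lux.
That is 72.74% of the incident intensity.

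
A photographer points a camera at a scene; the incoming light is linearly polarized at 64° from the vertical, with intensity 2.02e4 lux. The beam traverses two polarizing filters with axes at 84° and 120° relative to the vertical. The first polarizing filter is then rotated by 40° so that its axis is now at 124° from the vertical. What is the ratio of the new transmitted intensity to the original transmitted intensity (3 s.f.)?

I_new/I_old ≈ 0.430

Before rotation:
I₁ = I₀ cos²(84° − 64°) = I₀ cos²(20°) = 0.883 I₀.
I₂ = I₁ cos²(120° − 84°) = 0.883 I₀ · cos²(36°) = 0.5779 I₀.
After rotation:
I₁ = I₀ cos²(124° − 64°) = I₀ cos²(60°) = 0.25 I₀.
I₂ = I₁ cos²(120° − 124°) = 0.25 I₀ · cos²(4°) = 0.2488 I₀.
Ratio = 0.2488 / 0.5779 = 0.4305.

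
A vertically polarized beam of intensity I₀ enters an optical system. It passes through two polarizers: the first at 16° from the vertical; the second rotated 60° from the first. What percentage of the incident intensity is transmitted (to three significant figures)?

By Malus's law, I₁ = I₀ cos²(16° − 0°) = I₀ cos²(16°) = 0.924 I₀.
I₂ = I₁ cos²(60°) = 0.924 · 0.25 I₀ = 0.231 I₀.
That is 23.1% of the incident intensity.

≈ 23.1%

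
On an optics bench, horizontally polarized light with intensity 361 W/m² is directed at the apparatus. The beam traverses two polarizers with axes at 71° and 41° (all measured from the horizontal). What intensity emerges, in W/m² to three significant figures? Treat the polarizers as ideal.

By Malus's law, I₁ = 361 W/m² · cos²(71°) = 38.26 W/m².
I₂ = I₁ · cos²(30°) = 38.26 · 0.75 = 28.7 W/m².

I ≈ 28.7 W/m²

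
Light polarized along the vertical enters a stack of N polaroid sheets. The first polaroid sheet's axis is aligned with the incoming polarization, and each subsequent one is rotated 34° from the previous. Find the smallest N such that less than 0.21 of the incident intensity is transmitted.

First polarizer is aligned with the polarization: full transmission.
Each further stage multiplies by cos²(34°) = 0.6873.
After N polarizers: T = 0.6873^(N−1). Require T < 0.21 ⇒ N−1 > ln(0.21)/ln(0.6873) = 4.16, so N−1 ≥ 5 and N = 6.
Check: N=6 gives T = 0.1534 < 0.21; N=5 gives T = 0.2231.

N = 6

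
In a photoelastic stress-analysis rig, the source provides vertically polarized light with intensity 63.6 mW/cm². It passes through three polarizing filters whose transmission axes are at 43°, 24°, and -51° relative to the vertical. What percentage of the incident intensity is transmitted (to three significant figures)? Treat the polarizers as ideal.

≈ 3.20%

I₁ = 63.6 mW/cm² · cos²(43°) = 34.02 mW/cm².
I₂ = I₁ · cos²(19°) = 34.02 · 0.894 = 30.41 mW/cm².
I₃ = I₂ · cos²(75°) = 30.41 · 0.06699 = 2.037 mW/cm².
That is 3.203% of the incident intensity.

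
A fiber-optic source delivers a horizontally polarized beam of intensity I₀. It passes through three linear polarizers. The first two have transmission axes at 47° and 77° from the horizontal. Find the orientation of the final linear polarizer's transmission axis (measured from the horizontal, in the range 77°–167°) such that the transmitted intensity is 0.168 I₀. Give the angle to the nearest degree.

By Malus's law, I₁ = I₀ cos²(47° − 0°) = I₀ cos²(47°) = 0.4651 I₀.
I₂ = I₁ cos²(77° − 47°) = 0.4651 I₀ · cos²(30°) = 0.3488 I₀.
Need I₃/I₀ = 0.168, so cos²(θ − 77°) = 0.168 / 0.3488 = 0.4816.
θ − 77° = arccos(√0.4816) = 46.1°, giving θ ≈ 77 + 46.1 = 123.1°.

θ ≈ 123°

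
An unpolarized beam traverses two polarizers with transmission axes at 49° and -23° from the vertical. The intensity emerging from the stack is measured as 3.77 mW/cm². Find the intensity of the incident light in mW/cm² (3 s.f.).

I₀ ≈ 79.0 mW/cm²

Unpolarized light through the first polarizer → I₁ = ½ I₀, now polarized at 49°.
I₂ = I₁ cos²(-23° − 49°) = 0.5 I₀ · cos²(72°) = 0.04775 I₀.
So 3.77 mW/cm² = 0.04775 I₀, giving I₀ = 3.77/0.04775 = 78.96 mW/cm².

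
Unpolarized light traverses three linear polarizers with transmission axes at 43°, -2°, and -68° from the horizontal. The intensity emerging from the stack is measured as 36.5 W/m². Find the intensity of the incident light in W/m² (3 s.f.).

Unpolarized light through the first polarizer → I₁ = ½ I₀, now polarized at 43°.
I₂ = I₁ cos²(-2° − 43°) = 0.5 I₀ · cos²(45°) = 0.25 I₀.
I₃ = I₂ cos²(-68° + 2°) = 0.25 I₀ · cos²(66°) = 0.04136 I₀.
So 36.5 W/m² = 0.04136 I₀, giving I₀ = 36.5/0.04136 = 882.5 W/m².

I₀ ≈ 883 W/m²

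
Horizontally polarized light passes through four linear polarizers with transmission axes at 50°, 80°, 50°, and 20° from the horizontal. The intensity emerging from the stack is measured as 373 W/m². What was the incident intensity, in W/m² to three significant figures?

By Malus's law, I₁ = I₀ cos²(50° − 0°) = I₀ cos²(50°) = 0.4132 I₀.
I₂ = I₁ cos²(80° − 50°) = 0.4132 I₀ · cos²(30°) = 0.3099 I₀.
I₃ = I₂ cos²(50° − 80°) = 0.3099 I₀ · cos²(30°) = 0.2324 I₀.
I₄ = I₃ cos²(20° − 50°) = 0.2324 I₀ · cos²(30°) = 0.1743 I₀.
So 373 W/m² = 0.1743 I₀, giving I₀ = 373/0.1743 = 2140 W/m².

I₀ ≈ 2140 W/m²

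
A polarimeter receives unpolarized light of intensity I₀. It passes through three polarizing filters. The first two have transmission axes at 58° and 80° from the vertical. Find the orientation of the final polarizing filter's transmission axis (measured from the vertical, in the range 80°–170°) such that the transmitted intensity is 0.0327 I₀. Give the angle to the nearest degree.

Unpolarized light through the first polarizer → I₁ = ½ I₀, now polarized at 58°.
I₂ = I₁ cos²(80° − 58°) = 0.5 I₀ · cos²(22°) = 0.4298 I₀.
Need I₃/I₀ = 0.0327, so cos²(θ − 80°) = 0.0327 / 0.4298 = 0.07608.
θ − 80° = arccos(√0.07608) = 74.0°, giving θ ≈ 80 + 74.0 = 154.0°.

θ ≈ 154°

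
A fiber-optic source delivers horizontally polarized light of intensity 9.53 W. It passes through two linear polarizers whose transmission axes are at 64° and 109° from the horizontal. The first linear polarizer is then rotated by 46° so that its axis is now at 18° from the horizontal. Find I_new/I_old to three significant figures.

I_new/I_old ≈ 0.00287

Before rotation:
I₁ = I₀ cos²(64° − 0°) = I₀ cos²(64°) = 0.1922 I₀.
I₂ = I₁ cos²(109° − 64°) = 0.1922 I₀ · cos²(45°) = 0.09608 I₀.
After rotation:
I₁ = I₀ cos²(18° − 0°) = I₀ cos²(18°) = 0.9045 I₀.
Angle between axes 1 and 2: 89°. I₂ = 0.9045 I₀ · cos²(89°) = 0.0002755 I₀.
Ratio = 0.0002755 / 0.09608 = 0.002867.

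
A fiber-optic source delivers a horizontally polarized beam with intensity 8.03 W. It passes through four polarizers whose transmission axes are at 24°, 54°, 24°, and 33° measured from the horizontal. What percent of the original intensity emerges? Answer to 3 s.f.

≈ 45.8%

I₁ = 8.03 W · cos²(24°) = 6.702 W.
I₂ = I₁ · cos²(30°) = 6.702 · 0.75 = 5.026 W.
I₃ = I₂ · cos²(30°) = 5.026 · 0.75 = 3.77 W.
I₄ = I₃ · cos²(9°) = 3.77 · 0.9755 = 3.677 W.
That is 45.8% of the incident intensity.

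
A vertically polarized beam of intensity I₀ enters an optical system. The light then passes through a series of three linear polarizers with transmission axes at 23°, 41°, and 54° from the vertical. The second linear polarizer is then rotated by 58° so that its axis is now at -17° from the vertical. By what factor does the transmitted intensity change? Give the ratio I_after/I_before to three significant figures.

I_new/I_old ≈ 0.0724

Before rotation:
I₁ = I₀ cos²(23° − 0°) = I₀ cos²(23°) = 0.8473 I₀.
I₂ = I₁ cos²(41° − 23°) = 0.8473 I₀ · cos²(18°) = 0.7664 I₀.
I₃ = I₂ cos²(54° − 41°) = 0.7664 I₀ · cos²(13°) = 0.7276 I₀.
After rotation:
I₁ = I₀ cos²(23° − 0°) = I₀ cos²(23°) = 0.8473 I₀.
I₂ = I₁ cos²(-17° − 23°) = 0.8473 I₀ · cos²(40°) = 0.4972 I₀.
I₃ = I₂ cos²(54° + 17°) = 0.4972 I₀ · cos²(71°) = 0.0527 I₀.
Ratio = 0.0527 / 0.7276 = 0.07243.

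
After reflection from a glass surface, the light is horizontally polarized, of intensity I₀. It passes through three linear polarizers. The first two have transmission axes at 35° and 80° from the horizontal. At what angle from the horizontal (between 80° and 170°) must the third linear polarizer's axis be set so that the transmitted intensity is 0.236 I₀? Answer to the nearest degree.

θ ≈ 113°

I₁ = I₀ cos²(35° − 0°) = I₀ cos²(35°) = 0.671 I₀.
I₂ = I₁ cos²(80° − 35°) = 0.671 I₀ · cos²(45°) = 0.3355 I₀.
Need I₃/I₀ = 0.236, so cos²(θ − 80°) = 0.236 / 0.3355 = 0.7034.
θ − 80° = arccos(√0.7034) = 33.0°, giving θ ≈ 80 + 33.0 = 113.0°.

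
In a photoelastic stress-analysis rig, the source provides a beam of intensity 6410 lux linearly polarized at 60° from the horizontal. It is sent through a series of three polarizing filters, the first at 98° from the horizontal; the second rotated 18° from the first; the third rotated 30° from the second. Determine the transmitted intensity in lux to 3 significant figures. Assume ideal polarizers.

By Malus's law, I₁ = 6410 lux · cos²(38°) = 3980 lux.
I₂ = I₁ · cos²(18°) = 3980 · 0.9045 = 3600 lux.
I₃ = I₂ · cos²(30°) = 3600 · 0.75 = 2700 lux.

I ≈ 2700 lux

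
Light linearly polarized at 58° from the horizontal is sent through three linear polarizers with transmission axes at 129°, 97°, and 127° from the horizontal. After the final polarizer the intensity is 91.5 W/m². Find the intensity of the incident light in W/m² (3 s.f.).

I₀ ≈ 1600 W/m²

I₁ = I₀ cos²(129° − 58°) = I₀ cos²(71°) = 0.106 I₀.
I₂ = I₁ cos²(97° − 129°) = 0.106 I₀ · cos²(32°) = 0.07623 I₀.
I₃ = I₂ cos²(127° − 97°) = 0.07623 I₀ · cos²(30°) = 0.05717 I₀.
So 91.5 W/m² = 0.05717 I₀, giving I₀ = 91.5/0.05717 = 1600 W/m².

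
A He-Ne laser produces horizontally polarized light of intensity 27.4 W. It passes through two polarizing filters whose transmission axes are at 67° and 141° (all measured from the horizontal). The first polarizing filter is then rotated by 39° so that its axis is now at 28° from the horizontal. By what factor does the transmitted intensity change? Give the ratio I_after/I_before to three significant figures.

I_new/I_old ≈ 10.3

Before rotation:
I₁ = I₀ cos²(67° − 0°) = I₀ cos²(67°) = 0.1527 I₀.
I₂ = I₁ cos²(141° − 67°) = 0.1527 I₀ · cos²(74°) = 0.0116 I₀.
After rotation:
I₁ = I₀ cos²(28° − 0°) = I₀ cos²(28°) = 0.7796 I₀.
Angle between axes 1 and 2: 67°. I₂ = 0.7796 I₀ · cos²(67°) = 0.119 I₀.
Ratio = 0.119 / 0.0116 = 10.26.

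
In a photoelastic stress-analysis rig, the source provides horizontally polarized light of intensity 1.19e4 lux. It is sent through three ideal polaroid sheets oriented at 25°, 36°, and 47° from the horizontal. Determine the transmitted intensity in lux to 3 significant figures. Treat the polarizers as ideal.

I ≈ 9080 lux

I₁ = 1.19e4 lux · cos²(25°) = 9775 lux.
I₂ = I₁ · cos²(11°) = 9775 · 0.9636 = 9419 lux.
I₃ = I₂ · cos²(11°) = 9419 · 0.9636 = 9076 lux.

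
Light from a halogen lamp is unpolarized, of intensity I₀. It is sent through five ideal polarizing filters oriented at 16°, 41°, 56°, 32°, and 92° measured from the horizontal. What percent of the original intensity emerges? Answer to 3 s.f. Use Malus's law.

≈ 7.99%

Unpolarized light through the first polarizer → I₁ = ½ I₀, now polarized at 16°.
I₂ = I₁ cos²(41° − 16°) = 0.5 I₀ · cos²(25°) = 0.4107 I₀.
I₃ = I₂ cos²(56° − 41°) = 0.4107 I₀ · cos²(15°) = 0.3832 I₀.
I₄ = I₃ cos²(32° − 56°) = 0.3832 I₀ · cos²(24°) = 0.3198 I₀.
I₅ = I₄ cos²(92° − 32°) = 0.3198 I₀ · cos²(60°) = 0.07995 I₀.
That is 7.995% of the incident intensity.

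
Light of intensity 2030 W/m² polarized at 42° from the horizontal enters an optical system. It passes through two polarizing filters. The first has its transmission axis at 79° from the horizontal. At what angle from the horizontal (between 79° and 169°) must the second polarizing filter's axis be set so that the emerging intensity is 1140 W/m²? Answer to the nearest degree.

θ ≈ 99°

I₁ = I₀ cos²(79° − 42°) = I₀ cos²(37°) = 0.6378 I₀.
Target fraction: 1140 / 2030 W/m² = 0.5616 of I₀.
Need I₂/I₀ = 0.5616, so cos²(θ − 79°) = 0.5616 / 0.6378 = 0.8805.
θ − 79° = arccos(√0.8805) = 20.2°, giving θ ≈ 79 + 20.2 = 99.2°.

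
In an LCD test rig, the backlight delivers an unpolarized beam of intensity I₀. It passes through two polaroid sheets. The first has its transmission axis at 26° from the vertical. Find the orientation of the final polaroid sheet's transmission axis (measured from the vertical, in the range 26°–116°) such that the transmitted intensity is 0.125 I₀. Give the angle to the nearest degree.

θ ≈ 86°

Unpolarized light through the first polarizer → I₁ = ½ I₀, now polarized at 26°.
Need I₂/I₀ = 0.125, so cos²(θ − 26°) = 0.125 / 0.5 = 0.25.
θ − 26° = arccos(√0.25) = 60.0°, giving θ ≈ 26 + 60.0 = 86.0°.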